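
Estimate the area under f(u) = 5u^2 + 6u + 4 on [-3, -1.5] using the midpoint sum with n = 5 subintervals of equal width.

Δu = (-1.5 − (-3))/5 = 0.3.
Midpoints: -2.85, -2.55, -2.25, -1.95, -1.65.
f(-2.85) = 27.5125, f(-2.55) = 21.2125, f(-2.25) = 15.8125, f(-1.95) = 11.3125, f(-1.65) = 7.7125.
Sum = Δu · [f(-2.85) + f(-2.55) + f(-2.25) + f(-1.95) + f(-1.65)].
Sum = 25.06875.

25.06875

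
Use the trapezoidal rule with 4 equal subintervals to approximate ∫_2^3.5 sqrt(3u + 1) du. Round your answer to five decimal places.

4.54924

Δu = (3.5 − 2)/4 = 0.375.
f(2) ≈ 2.64575, f(2.375) ≈ 2.85044, f(2.75) ≈ 3.04138, f(3.125) ≈ 3.22102, f(3.5) ≈ 3.39116.
T_4 = (Δu/2)·[f(u_0) + 2f(u_1) + 2f(u_2) + 2f(u_3) + f(u_4)].
Sum ≈ 4.54924.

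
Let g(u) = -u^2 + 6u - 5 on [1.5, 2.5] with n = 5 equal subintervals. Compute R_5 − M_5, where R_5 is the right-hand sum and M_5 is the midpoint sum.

R_5 = 3.11.
M_5 = 2.92.
R_5 − M_5 = 0.19.

0.19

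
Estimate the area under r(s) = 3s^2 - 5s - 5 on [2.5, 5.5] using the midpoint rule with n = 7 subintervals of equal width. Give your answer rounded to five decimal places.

Δs = (5.5 − 2.5)/7 = 3/7.
Midpoints: 19/7, 22/7, 25/7, 4, 31/7, 34/7, 37/7.
r(19/7) = 173/49, r(22/7) = 437/49, r(25/7) = 755/49, r(4) = 23, r(31/7) = 1553/49, r(34/7) = 2033/49, r(37/7) = 2567/49.
Sum = Δs · [r(19/7) + r(22/7) + r(25/7) + ...].
Sum ≈ 75.61224.

75.61224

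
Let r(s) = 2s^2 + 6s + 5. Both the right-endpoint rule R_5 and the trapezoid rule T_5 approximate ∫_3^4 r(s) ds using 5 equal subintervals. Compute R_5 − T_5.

R_5 = 52.68.
T_5 = 50.68.
R_5 − T_5 = 2.

2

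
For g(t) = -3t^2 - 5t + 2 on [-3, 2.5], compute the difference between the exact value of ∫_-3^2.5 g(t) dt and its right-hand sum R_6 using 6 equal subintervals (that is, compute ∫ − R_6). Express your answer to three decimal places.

11.134

Exact integral: ∫_-3^2.5 g(t) dt = -24.75.
R_6 ≈ -35.88368.
Error ≈ -24.75 − (-35.88368) ≈ 11.134.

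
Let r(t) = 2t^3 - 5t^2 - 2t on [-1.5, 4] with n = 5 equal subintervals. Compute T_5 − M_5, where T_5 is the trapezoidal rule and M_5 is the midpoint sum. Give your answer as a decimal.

T_5 = 2.2.
M_5 = -1.959375.
T_5 − M_5 = 4.159375.

4.159375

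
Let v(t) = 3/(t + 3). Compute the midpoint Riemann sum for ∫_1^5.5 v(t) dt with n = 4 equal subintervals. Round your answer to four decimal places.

Δt = (5.5 − 1)/4 = 1.125.
Midpoints: 1.5625, 2.6875, 3.8125, 4.9375.
v(1.5625) = 48/73, v(2.6875) = 48/91, v(3.8125) = 48/109, v(4.9375) = 48/127.
Sum = Δt · [v(1.5625) + v(2.6875) + v(3.8125) + v(4.9375)].
Sum ≈ 2.2537.

2.2537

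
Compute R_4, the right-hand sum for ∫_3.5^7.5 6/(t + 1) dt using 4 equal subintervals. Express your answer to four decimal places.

3.5199

Δt = (7.5 − 3.5)/4 = 1.
Right endpoints: 4.5, 5.5, 6.5, 7.5.
f(4.5) = 12/11, f(5.5) = 12/13, f(6.5) = 0.8, f(7.5) = 12/17.
Sum = Δt · [f(4.5) + f(5.5) + f(6.5) + f(7.5)].
Sum ≈ 3.5199.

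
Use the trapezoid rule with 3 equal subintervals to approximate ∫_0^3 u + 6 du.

22.5

Δu = (3 − 0)/3 = 1.
f(0) = 6, f(1) = 7, f(2) = 8, f(3) = 9.
T_3 = (Δu/2)·[f(u_0) + 2f(u_1) + 2f(u_2) + f(u_3)].
Sum = 22.5.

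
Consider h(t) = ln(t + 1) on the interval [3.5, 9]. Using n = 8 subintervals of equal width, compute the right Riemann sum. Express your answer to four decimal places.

11.0272

Δt = (9 − 3.5)/8 = 0.6875.
Right endpoints: 4.1875, 4.875, 5.5625, 6.25, 6.9375, 7.625, 8.3125, 9.
h(4.1875) ≈ 1.6463, h(4.875) ≈ 1.7707, h(5.5625) ≈ 1.8814, h(6.25) ≈ 1.9810, h(6.9375) ≈ 2.0716, h(7.625) ≈ 2.1547, h(8.3125) ≈ 2.2314, h(9) ≈ 2.3026.
Sum = Δt · [h(4.1875) + h(4.875) + h(5.5625) + ...].
Sum ≈ 11.0272.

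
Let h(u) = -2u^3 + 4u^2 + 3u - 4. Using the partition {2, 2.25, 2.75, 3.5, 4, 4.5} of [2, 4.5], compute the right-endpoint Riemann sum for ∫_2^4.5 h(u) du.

Subinterval widths: 0.25, 0.5, 0.75, 0.5, 0.5.
Right endpoints: 2.25, 2.75, 3.5, 4, 4.5.
h(2.25) = 0.21875, h(2.75) = -7.09375, h(3.5) = -30.25, h(4) = -56, h(4.5) = -91.75.
Sum = Σ Δu_i · h(u_i).
Sum = -100.0546875.

-100.0546875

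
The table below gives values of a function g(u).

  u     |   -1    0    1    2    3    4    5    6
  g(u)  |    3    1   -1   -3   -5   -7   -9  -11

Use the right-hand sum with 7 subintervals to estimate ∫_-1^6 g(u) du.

Δu = 1.
Sum = 1·[1 + (-1) + (-3) + (-5) + (-7) + (-9) + (-11)] = -35.

-35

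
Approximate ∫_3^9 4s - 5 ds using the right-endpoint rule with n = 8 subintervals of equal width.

123

Δs = (9 − 3)/8 = 0.75.
Right endpoints: 3.75, 4.5, 5.25, 6, 6.75, 7.5, 8.25, 9.
f(3.75) = 10, f(4.5) = 13, f(5.25) = 16, f(6) = 19, f(6.75) = 22, f(7.5) = 25, f(8.25) = 28, f(9) = 31.
Sum = Δs · [f(3.75) + f(4.5) + f(5.25) + ...].
Sum = 123.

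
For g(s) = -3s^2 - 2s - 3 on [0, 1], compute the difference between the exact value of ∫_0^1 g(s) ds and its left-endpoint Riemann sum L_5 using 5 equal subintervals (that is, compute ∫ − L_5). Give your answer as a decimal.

-0.48

Exact integral: ∫_0^1 g(s) ds = -5.
L_5 = -4.52.
Error = -5 − (-4.52) = -0.48.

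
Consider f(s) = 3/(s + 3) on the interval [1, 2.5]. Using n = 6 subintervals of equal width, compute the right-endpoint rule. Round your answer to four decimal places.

0.9303

Δs = (2.5 − 1)/6 = 0.25.
Right endpoints: 1.25, 1.5, 1.75, 2, 2.25, 2.5.
f(1.25) = 12/17, f(1.5) = 2/3, f(1.75) = 12/19, f(2) = 0.6, f(2.25) = 4/7, f(2.5) = 6/11.
Sum = Δs · [f(1.25) + f(1.5) + f(1.75) + ...].
Sum ≈ 0.9303.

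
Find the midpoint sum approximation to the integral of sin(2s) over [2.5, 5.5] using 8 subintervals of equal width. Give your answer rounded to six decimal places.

Δs = (5.5 − 2.5)/8 = 0.375.
Midpoints: 2.6875, 3.0625, 3.4375, 3.8125, 4.1875, 4.5625, 4.9375, 5.3125.
f(2.6875) ≈ -0.788389, f(3.0625) ≈ -0.157526, f(3.4375) ≈ 0.557868, f(3.8125) ≈ 0.973898, f(4.1875) ≈ 0.867313, f(4.5625) ≈ 0.295308, f(4.9375) ≈ -0.435165, f(5.3125) ≈ -0.932120.
Sum = Δs · [f(2.6875) + f(3.0625) + f(3.4375) + ...].
Sum ≈ 0.142945.

0.142945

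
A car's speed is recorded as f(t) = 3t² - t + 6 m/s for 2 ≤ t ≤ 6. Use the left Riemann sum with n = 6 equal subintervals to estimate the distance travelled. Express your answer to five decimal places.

186.22222

Δt = (6 − 2)/6 = 2/3.
Left endpoints: 2, 8/3, 10/3, 4, 14/3, 16/3.
f(2) = 16, f(8/3) = 74/3, f(10/3) = 36, f(4) = 50, f(14/3) = 200/3, f(16/3) = 86.
Sum = Δt · [f(2) + f(8/3) + f(10/3) + ...].
Sum ≈ 186.22222.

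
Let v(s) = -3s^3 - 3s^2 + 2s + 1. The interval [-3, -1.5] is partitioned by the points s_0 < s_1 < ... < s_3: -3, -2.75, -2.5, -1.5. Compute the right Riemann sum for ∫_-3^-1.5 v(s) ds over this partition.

Subinterval widths: 0.25, 0.25, 1.
Right endpoints: -2.75, -2.5, -1.5.
v(-2.75) = 35.203125, v(-2.5) = 24.125, v(-1.5) = 1.375.
Sum = Σ Δs_i · v(s_i).
Sum = 16.20703125.

16.20703125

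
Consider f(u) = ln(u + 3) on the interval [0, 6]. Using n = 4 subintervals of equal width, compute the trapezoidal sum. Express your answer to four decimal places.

10.4380

Δu = (6 − 0)/4 = 1.5.
f(0) ≈ 1.0986, f(1.5) ≈ 1.5041, f(3) ≈ 1.7918, f(4.5) ≈ 2.0149, f(6) ≈ 2.1972.
T_4 = (Δu/2)·[f(u_0) + 2f(u_1) + 2f(u_2) + 2f(u_3) + f(u_4)].
Sum ≈ 10.4380.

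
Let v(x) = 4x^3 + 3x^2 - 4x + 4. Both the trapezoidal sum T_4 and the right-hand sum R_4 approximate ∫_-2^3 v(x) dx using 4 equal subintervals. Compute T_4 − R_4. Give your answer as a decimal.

-84.375

T_4 = 121.71875.
R_4 = 206.09375.
T_4 − R_4 = -84.375.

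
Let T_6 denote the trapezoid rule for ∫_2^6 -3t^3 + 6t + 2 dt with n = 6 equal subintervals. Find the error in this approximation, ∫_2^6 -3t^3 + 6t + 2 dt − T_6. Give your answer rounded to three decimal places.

10.667

Exact integral: ∫_2^6 f(t) dt = -856.
T_6 ≈ -866.66667.
Error ≈ -856 − (-866.66667) ≈ 10.667.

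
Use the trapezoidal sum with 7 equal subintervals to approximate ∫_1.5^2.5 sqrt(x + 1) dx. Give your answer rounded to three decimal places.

1.730

Δx = (2.5 − 1.5)/7 = 1/7.
f(1.5) ≈ 1.581, f(23/14) ≈ 1.626, f(25/14) ≈ 1.669, f(27/14) ≈ 1.711, f(29/14) ≈ 1.753, f(31/14) ≈ 1.793, f(33/14) ≈ 1.832, f(2.5) ≈ 1.871.
T_7 = (Δx/2)·[f(x_0) + 2f(x_1) + ... + 2f(x_{6}) + f(x_7)].
Sum ≈ 1.730.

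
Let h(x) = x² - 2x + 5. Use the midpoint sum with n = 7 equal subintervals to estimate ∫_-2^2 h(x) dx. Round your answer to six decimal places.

25.224490

Δx = (2 − (-2))/7 = 4/7.
Midpoints: -12/7, -8/7, -4/7, 0, 4/7, 8/7, 12/7.
h(-12/7) = 557/49, h(-8/7) = 421/49, h(-4/7) = 317/49, h(0) = 5, h(4/7) = 205/49, h(8/7) = 197/49, h(12/7) = 221/49.
Sum = Δx · [h(-12/7) + h(-8/7) + h(-4/7) + ...].
Sum ≈ 25.224490.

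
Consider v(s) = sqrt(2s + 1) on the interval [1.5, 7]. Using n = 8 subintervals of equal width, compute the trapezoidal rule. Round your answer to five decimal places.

16.68875

Δs = (7 − 1.5)/8 = 0.6875.
v(1.5) ≈ 2.00000, v(2.1875) ≈ 2.31840, v(2.875) ≈ 2.59808, v(3.5625) ≈ 2.85044, v(4.25) ≈ 3.08221, v(4.9375) ≈ 3.29773, v(5.625) ≈ 3.50000, v(6.3125) ≈ 3.69121, v(7) ≈ 3.87298.
T_8 = (Δs/2)·[v(s_0) + 2v(s_1) + ... + 2v(s_{7}) + v(s_8)].
Sum ≈ 16.68875.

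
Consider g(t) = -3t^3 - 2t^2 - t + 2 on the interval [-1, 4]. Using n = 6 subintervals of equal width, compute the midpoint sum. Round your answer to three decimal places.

-227.598

Δt = (4 − (-1))/6 = 5/6.
Midpoints: -7/12, 0.25, 13/12, 23/12, 2.75, 43/12.
g(-7/12) = 1439/576, g(0.25) = 1.578125, g(13/12) = -1007/192, g(23/12) = -16351/576, g(2.75) = -78.265625, g(43/12) = -165.296875.
Sum = Δt · [g(-7/12) + g(0.25) + g(13/12) + ...].
Sum ≈ -227.598.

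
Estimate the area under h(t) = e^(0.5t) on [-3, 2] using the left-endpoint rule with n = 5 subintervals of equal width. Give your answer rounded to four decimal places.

Δt = (2 − (-3))/5 = 1.
Left endpoints: -3, -2, -1, 0, 1.
h(-3) ≈ 0.2231, h(-2) ≈ 0.3679, h(-1) ≈ 0.6065, h(0) ≈ 1.0000, h(1) ≈ 1.6487.
Sum = Δt · [h(-3) + h(-2) + h(-1) + h(0) + h(1)].
Sum ≈ 3.8463.

3.8463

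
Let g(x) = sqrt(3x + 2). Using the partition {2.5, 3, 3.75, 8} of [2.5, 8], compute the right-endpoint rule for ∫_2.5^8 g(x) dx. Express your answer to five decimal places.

Subinterval widths: 0.5, 0.75, 4.25.
Right endpoints: 3, 3.75, 8.
g(3) ≈ 3.31662, g(3.75) ≈ 3.64005, g(8) ≈ 5.09902.
Sum = Σ Δx_i · g(x_i).
Sum ≈ 26.05919.

26.05919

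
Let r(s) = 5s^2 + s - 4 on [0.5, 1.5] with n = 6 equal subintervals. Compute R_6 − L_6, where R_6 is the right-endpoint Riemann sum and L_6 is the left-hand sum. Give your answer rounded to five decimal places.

R_6 ≈ 3.3564815.
L_6 ≈ 1.5231481.
R_6 − L_6 ≈ 1.83333.

1.83333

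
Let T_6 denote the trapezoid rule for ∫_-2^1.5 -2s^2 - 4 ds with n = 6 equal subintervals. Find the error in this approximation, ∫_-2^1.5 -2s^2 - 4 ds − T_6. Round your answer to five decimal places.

Exact integral: ∫_-2^1.5 f(s) ds ≈ -21.5833333.
T_6 ≈ -21.9803241.
Error ≈ -21.5833333 − (-21.9803241) ≈ 0.39699.

0.39699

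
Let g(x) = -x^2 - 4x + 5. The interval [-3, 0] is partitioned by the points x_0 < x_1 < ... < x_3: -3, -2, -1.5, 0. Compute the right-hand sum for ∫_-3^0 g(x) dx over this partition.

20.875

Subinterval widths: 1, 0.5, 1.5.
Right endpoints: -2, -1.5, 0.
g(-2) = 9, g(-1.5) = 8.75, g(0) = 5.
Sum = Σ Δx_i · g(x_i).
Sum = 20.875.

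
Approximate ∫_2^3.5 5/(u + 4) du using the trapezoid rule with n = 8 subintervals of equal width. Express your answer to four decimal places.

1.1159

Δu = (3.5 − 2)/8 = 0.1875.
f(2) = 5/6, f(2.1875) = 80/99, f(2.375) = 40/51, f(2.5625) = 16/21, f(2.75) = 20/27, f(2.9375) = 80/111, f(3.125) = 40/57, f(3.3125) = 80/117, f(3.5) = 2/3.
T_8 = (Δu/2)·[f(u_0) + 2f(u_1) + ... + 2f(u_{7}) + f(u_8)].
Sum ≈ 1.1159.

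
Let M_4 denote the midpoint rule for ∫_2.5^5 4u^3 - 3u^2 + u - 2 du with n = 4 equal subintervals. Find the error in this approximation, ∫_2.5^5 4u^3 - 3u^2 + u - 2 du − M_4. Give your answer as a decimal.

3.41796875

Exact integral: ∫_2.5^5 f(u) du = 480.9375.
M_4 = 477.51953125.
Error = 480.9375 − 477.51953125 = 3.41796875.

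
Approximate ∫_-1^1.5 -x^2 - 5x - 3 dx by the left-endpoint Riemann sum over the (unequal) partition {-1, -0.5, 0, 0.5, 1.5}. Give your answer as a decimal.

Subinterval widths: 0.5, 0.5, 0.5, 1.
Left endpoints: -1, -0.5, 0, 0.5.
f(-1) = 1, f(-0.5) = -0.75, f(0) = -3, f(0.5) = -5.75.
Sum = Σ Δx_i · f(x_i).
Sum = -7.125.

-7.125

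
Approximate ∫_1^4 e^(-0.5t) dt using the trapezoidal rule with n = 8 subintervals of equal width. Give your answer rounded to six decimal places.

0.945150

Δt = (4 − 1)/8 = 0.375.
f(1) ≈ 0.606531, f(1.375) ≈ 0.502832, f(1.75) ≈ 0.416862, f(2.125) ≈ 0.345591, f(2.5) ≈ 0.286505, f(2.875) ≈ 0.237521, f(3.25) ≈ 0.196912, f(3.625) ≈ 0.163246, f(4) ≈ 0.135335.
T_8 = (Δt/2)·[f(t_0) + 2f(t_1) + ... + 2f(t_{7}) + f(t_8)].
Sum ≈ 0.945150.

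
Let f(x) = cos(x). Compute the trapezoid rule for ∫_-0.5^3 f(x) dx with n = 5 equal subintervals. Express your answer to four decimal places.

Δx = (3 − (-0.5))/5 = 0.7.
f(-0.5) ≈ 0.8776, f(0.2) ≈ 0.9801, f(0.9) ≈ 0.6216, f(1.6) ≈ -0.0292, f(2.3) ≈ -0.6663, f(3) ≈ -0.9900.
T_5 = (Δx/2)·[f(x_0) + 2f(x_1) + ... + 2f(x_{4}) + f(x_5)].
Sum ≈ 0.5950.

0.5950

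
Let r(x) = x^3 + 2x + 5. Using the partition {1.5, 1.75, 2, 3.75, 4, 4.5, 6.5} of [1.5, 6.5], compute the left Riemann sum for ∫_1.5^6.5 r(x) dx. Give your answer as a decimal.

301.1171875

Subinterval widths: 0.25, 0.25, 1.75, 0.25, 0.5, 2.
Left endpoints: 1.5, 1.75, 2, 3.75, 4, 4.5.
r(1.5) = 11.375, r(1.75) = 13.859375, r(2) = 17, r(3.75) = 65.234375, r(4) = 77, r(4.5) = 105.125.
Sum = Σ Δx_i · r(x_i).
Sum = 301.1171875.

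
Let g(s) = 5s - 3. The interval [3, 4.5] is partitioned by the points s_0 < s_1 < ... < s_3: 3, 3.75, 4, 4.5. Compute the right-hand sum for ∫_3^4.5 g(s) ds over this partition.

25.8125

Subinterval widths: 0.75, 0.25, 0.5.
Right endpoints: 3.75, 4, 4.5.
g(3.75) = 15.75, g(4) = 17, g(4.5) = 19.5.
Sum = Σ Δs_i · g(s_i).
Sum = 25.8125.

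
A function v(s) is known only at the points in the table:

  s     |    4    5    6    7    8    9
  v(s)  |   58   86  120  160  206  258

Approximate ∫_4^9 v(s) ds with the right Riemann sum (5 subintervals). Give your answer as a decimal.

830

Δs = 1.
Sum = 1·[86 + 120 + 160 + 206 + 258] = 830.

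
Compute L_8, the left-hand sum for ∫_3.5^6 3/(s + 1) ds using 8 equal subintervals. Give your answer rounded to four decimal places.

1.3634

Δs = (6 − 3.5)/8 = 0.3125.
Left endpoints: 3.5, 3.8125, 4.125, 4.4375, 4.75, 5.0625, 5.375, 5.6875.
f(3.5) = 2/3, f(3.8125) = 48/77, f(4.125) = 24/41, f(4.4375) = 16/29, f(4.75) = 12/23, f(5.0625) = 48/97, f(5.375) = 8/17, f(5.6875) = 48/107.
Sum = Δs · [f(3.5) + f(3.8125) + f(4.125) + ...].
Sum ≈ 1.3634.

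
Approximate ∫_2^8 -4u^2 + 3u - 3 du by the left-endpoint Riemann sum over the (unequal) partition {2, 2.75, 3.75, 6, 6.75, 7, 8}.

Subinterval widths: 0.75, 1, 2.25, 0.75, 0.25, 1.
Left endpoints: 2, 2.75, 3.75, 6, 6.75, 7.
f(2) = -13, f(2.75) = -25, f(3.75) = -48, f(6) = -129, f(6.75) = -165, f(7) = -178.
Sum = Σ Δu_i · f(u_i).
Sum = -458.75.

-458.75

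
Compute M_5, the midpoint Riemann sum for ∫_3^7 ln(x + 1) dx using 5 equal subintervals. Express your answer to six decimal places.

Δx = (7 − 3)/5 = 0.8.
Midpoints: 3.4, 4.2, 5, 5.8, 6.6.
f(3.4) ≈ 1.481605, f(4.2) ≈ 1.648659, f(5) ≈ 1.791759, f(5.8) ≈ 1.916923, f(6.6) ≈ 2.028148.
Sum = Δx · [f(3.4) + f(4.2) + f(5) + f(5.8) + f(6.6)].
Sum ≈ 7.093675.

7.093675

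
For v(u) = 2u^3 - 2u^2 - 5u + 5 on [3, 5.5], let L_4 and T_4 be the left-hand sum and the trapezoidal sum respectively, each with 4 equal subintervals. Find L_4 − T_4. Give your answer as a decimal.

L_4 ≈ 217.39258.
T_4 ≈ 287.31445.
L_4 − T_4 = -69.921875.

-69.921875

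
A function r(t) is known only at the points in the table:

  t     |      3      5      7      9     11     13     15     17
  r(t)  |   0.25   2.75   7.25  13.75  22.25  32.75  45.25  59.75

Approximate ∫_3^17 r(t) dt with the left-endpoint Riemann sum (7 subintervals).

248.5

Δt = 2.
Sum = 2·[0.25 + 2.75 + 7.25 + 13.75 + 22.25 + 32.75 + 45.25] = 248.5.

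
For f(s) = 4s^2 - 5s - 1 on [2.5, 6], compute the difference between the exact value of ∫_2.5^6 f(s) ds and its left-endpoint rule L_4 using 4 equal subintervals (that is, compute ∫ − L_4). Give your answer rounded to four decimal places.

42.6198

Exact integral: ∫_2.5^6 f(s) ds ≈ 189.291667.
L_4 = 146.671875.
Error ≈ 189.291667 − 146.671875 ≈ 42.6198.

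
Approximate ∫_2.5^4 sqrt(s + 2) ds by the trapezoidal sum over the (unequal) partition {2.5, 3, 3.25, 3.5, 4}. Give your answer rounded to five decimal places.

3.43350

Subinterval widths: 0.5, 0.25, 0.25, 0.5.
f(2.5) ≈ 2.12132, f(3) ≈ 2.23607, f(3.25) ≈ 2.29129, f(3.5) ≈ 2.34521, f(4) ≈ 2.44949.
On each subinterval the trapezoid contributes (Δs_i/2)·[f(s_{i-1}) + f(s_i)].
Sum ≈ 3.43350.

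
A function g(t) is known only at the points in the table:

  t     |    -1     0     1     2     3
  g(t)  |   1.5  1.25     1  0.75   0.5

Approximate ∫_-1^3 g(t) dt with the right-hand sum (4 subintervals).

Δt = 1.
Sum = 1·[1.25 + 1 + 0.75 + 0.5] = 3.5.

3.5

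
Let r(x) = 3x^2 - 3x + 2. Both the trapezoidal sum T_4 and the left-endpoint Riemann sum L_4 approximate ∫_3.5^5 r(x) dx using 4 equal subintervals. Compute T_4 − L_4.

6.328125

T_4 = 66.10546875.
L_4 = 59.77734375.
T_4 − L_4 = 6.328125.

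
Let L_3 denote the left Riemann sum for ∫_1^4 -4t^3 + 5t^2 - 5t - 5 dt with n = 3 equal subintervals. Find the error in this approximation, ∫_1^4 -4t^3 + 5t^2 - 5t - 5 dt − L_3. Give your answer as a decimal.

-83.5

Exact integral: ∫_1^4 f(t) dt = -202.5.
L_3 = -119.
Error = -202.5 − (-119) = -83.5.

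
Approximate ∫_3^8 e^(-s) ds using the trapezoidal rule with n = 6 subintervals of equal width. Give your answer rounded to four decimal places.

0.0523

Δs = (8 − 3)/6 = 5/6.
f(3) ≈ 0.0498, f(23/6) ≈ 0.0216, f(14/3) ≈ 0.0094, f(5.5) ≈ 0.0041, f(19/3) ≈ 0.0018, f(43/6) ≈ 0.0008, f(8) ≈ 0.0003.
T_6 = (Δs/2)·[f(s_0) + 2f(s_1) + ... + 2f(s_{5}) + f(s_6)].
Sum ≈ 0.0523.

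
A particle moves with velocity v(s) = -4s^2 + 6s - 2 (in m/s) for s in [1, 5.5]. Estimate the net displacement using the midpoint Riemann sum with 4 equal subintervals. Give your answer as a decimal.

-139.8515625

Δs = (5.5 − 1)/4 = 1.125.
Midpoints: 1.5625, 2.6875, 3.8125, 4.9375.
v(1.5625) = -2.390625, v(2.6875) = -14.765625, v(3.8125) = -37.265625, v(4.9375) = -69.890625.
Sum = Δs · [v(1.5625) + v(2.6875) + v(3.8125) + v(4.9375)].
Sum = -139.8515625.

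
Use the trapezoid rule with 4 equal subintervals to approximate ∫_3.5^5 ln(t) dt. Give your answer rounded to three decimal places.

Δt = (5 − 3.5)/4 = 0.375.
f(3.5) ≈ 1.253, f(3.875) ≈ 1.355, f(4.25) ≈ 1.447, f(4.625) ≈ 1.531, f(5) ≈ 1.609.
T_4 = (Δt/2)·[f(t_0) + 2f(t_1) + 2f(t_2) + 2f(t_3) + f(t_4)].
Sum ≈ 2.162.

2.162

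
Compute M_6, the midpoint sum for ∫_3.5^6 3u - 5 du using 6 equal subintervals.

23.125

Δu = (6 − 3.5)/6 = 5/12.
Midpoints: 89/24, 4.125, 109/24, 119/24, 5.375, 139/24.
f(89/24) = 6.125, f(4.125) = 7.375, f(109/24) = 8.625, f(119/24) = 9.875, f(5.375) = 11.125, f(139/24) = 12.375.
Sum = Δu · [f(89/24) + f(4.125) + f(109/24) + ...].
Sum = 23.125.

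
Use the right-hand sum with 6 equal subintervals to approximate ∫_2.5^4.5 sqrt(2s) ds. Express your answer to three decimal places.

Δs = (4.5 − 2.5)/6 = 1/3.
Right endpoints: 17/6, 19/6, 3.5, 23/6, 25/6, 4.5.
f(17/6) ≈ 2.380, f(19/6) ≈ 2.517, f(3.5) ≈ 2.646, f(23/6) ≈ 2.769, f(25/6) ≈ 2.887, f(4.5) ≈ 3.000.
Sum = Δs · [f(17/6) + f(19/6) + f(3.5) + ...].
Sum ≈ 5.399.

5.399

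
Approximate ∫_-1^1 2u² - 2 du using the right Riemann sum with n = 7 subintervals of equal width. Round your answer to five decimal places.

Δu = (1 − (-1))/7 = 2/7.
Right endpoints: -5/7, -3/7, -1/7, 1/7, 3/7, 5/7, 1.
f(-5/7) = -48/49, f(-3/7) = -80/49, f(-1/7) = -96/49, f(1/7) = -96/49, f(3/7) = -80/49, f(5/7) = -48/49, f(1) = 0.
Sum = Δu · [f(-5/7) + f(-3/7) + f(-1/7) + ...].
Sum ≈ -2.61224.

-2.61224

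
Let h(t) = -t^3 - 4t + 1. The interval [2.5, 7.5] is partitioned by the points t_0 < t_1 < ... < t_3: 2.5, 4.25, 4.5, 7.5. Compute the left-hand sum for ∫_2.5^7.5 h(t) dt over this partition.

Subinterval widths: 1.75, 0.25, 3.
Left endpoints: 2.5, 4.25, 4.5.
h(2.5) = -24.625, h(4.25) = -92.765625, h(4.5) = -108.125.
Sum = Σ Δt_i · h(t_i).
Sum = -390.66015625.

-390.66015625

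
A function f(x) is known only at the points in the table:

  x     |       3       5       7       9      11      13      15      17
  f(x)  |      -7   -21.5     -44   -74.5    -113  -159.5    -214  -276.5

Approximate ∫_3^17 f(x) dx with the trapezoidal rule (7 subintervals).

Δx = 2.
T_7 = (2/2)·[(-7) + 2·(-21.5) + 2·(-44) + 2·(-74.5) + 2·(-113) + 2·(-159.5) + 2·(-214) + (-276.5)] = -1536.5.

-1536.5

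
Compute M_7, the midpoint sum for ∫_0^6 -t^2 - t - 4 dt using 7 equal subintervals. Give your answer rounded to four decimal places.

Δt = (6 − 0)/7 = 6/7.
Midpoints: 3/7, 9/7, 15/7, 3, 27/7, 33/7, 39/7.
f(3/7) = -226/49, f(9/7) = -340/49, f(15/7) = -526/49, f(3) = -16, f(27/7) = -1114/49, f(33/7) = -1516/49, f(39/7) = -1990/49.
Sum = Δt · [f(3/7) + f(9/7) + f(15/7) + ...].
Sum ≈ -113.6327.

-113.6327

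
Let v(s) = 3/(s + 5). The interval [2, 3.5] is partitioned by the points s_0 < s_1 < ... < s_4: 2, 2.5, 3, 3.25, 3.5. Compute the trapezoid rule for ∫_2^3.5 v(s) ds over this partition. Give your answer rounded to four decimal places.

Subinterval widths: 0.5, 0.5, 0.25, 0.25.
v(2) = 3/7, v(2.5) = 0.4, v(3) = 0.375, v(3.25) = 4/11, v(3.5) = 6/17.
On each subinterval the trapezoid contributes (Δs_i/2)·[v(s_{i-1}) + v(s_i)].
Sum ≈ 0.5828.

0.5828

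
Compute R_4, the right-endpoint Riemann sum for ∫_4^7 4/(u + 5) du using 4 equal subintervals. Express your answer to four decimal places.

1.1101

Δu = (7 − 4)/4 = 0.75.
Right endpoints: 4.75, 5.5, 6.25, 7.
f(4.75) = 16/39, f(5.5) = 8/21, f(6.25) = 16/45, f(7) = 1/3.
Sum = Δu · [f(4.75) + f(5.5) + f(6.25) + f(7)].
Sum ≈ 1.1101.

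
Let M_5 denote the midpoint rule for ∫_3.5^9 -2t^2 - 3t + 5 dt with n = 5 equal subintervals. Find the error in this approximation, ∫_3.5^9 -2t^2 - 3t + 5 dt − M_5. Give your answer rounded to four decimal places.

-1.1092

Exact integral: ∫_3.5^9 f(t) dt ≈ -533.041667.
M_5 = -531.9325.
Error ≈ -533.041667 − (-531.9325) ≈ -1.1092.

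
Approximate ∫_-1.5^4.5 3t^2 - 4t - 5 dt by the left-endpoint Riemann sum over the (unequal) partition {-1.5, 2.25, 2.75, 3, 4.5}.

Subinterval widths: 3.75, 0.5, 0.25, 1.5.
Left endpoints: -1.5, 2.25, 2.75, 3.
f(-1.5) = 7.75, f(2.25) = 1.1875, f(2.75) = 6.6875, f(3) = 10.
Sum = Σ Δt_i · f(t_i).
Sum = 46.328125.

46.328125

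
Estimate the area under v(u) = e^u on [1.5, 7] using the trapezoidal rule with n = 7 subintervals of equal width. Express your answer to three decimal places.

Δu = (7 − 1.5)/7 = 11/14.
v(1.5) ≈ 4.482, v(16/7) ≈ 9.833, v(43/14) ≈ 21.573, v(27/7) ≈ 47.330, v(65/14) ≈ 103.841, v(38/7) ≈ 227.824, v(87/14) ≈ 499.839, v(7) ≈ 1096.633.
T_7 = (Δu/2)·[v(u_0) + 2v(u_1) + ... + 2v(u_{6}) + v(u_7)].
Sum ≈ 1147.768.

1147.768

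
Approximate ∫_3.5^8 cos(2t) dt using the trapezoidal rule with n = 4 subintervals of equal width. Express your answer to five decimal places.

-0.25399

Δt = (8 − 3.5)/4 = 1.125.
f(3.5) ≈ 0.75390, f(4.625) ≈ -0.98477, f(5.75) ≈ 0.48330, f(6.875) ≈ 0.37757, f(8) ≈ -0.95766.
T_4 = (Δt/2)·[f(t_0) + 2f(t_1) + 2f(t_2) + 2f(t_3) + f(t_4)].
Sum ≈ -0.25399.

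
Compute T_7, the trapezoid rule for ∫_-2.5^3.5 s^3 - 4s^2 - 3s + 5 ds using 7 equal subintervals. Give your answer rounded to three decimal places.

-31.087

Δs = (3.5 − (-2.5))/7 = 6/7.
f(-2.5) = -28.125, f(-23/14) = -14547/2744, f(-11/14) = 12081/2744, f(1/14) = 13077/2744, f(13/14) = -1191/2744, f(25/14) = -20355/2744, f(37/14) = -34047/2744, f(3.5) = -11.625.
T_7 = (Δs/2)·[f(s_0) + 2f(s_1) + ... + 2f(s_{6}) + f(s_7)].
Sum ≈ -31.087.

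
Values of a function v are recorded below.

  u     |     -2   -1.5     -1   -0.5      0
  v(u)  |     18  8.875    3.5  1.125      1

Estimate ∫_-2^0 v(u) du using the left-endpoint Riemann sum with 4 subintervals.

15.75

Δu = 0.5.
Sum = 0.5·[18 + 8.875 + 3.5 + 1.125] = 15.75.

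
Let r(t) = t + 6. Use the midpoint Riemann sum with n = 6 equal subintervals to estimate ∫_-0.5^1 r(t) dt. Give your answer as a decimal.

9.375

Δt = (1 − (-0.5))/6 = 0.25.
Midpoints: -0.375, -0.125, 0.125, 0.375, 0.625, 0.875.
r(-0.375) = 5.625, r(-0.125) = 5.875, r(0.125) = 6.125, r(0.375) = 6.375, r(0.625) = 6.625, r(0.875) = 6.875.
Sum = Δt · [r(-0.375) + r(-0.125) + r(0.125) + ...].
Sum = 9.375.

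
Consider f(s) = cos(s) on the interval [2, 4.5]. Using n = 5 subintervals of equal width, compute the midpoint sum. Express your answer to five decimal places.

Δs = (4.5 − 2)/5 = 0.5.
Midpoints: 2.25, 2.75, 3.25, 3.75, 4.25.
f(2.25) ≈ -0.62817, f(2.75) ≈ -0.92430, f(3.25) ≈ -0.99413, f(3.75) ≈ -0.82056, f(4.25) ≈ -0.44609.
Sum = Δs · [f(2.25) + f(2.75) + f(3.25) + f(3.75) + f(4.25)].
Sum ≈ -1.90663.

-1.90663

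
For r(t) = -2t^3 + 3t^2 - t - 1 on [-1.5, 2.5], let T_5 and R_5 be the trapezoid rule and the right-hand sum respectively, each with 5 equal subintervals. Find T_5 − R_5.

12

T_5 = -4.
R_5 = -16.
T_5 − R_5 = 12.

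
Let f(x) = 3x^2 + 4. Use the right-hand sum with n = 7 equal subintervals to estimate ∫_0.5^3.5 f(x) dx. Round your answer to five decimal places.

62.73980

Δx = (3.5 − 0.5)/7 = 3/7.
Right endpoints: 13/14, 19/14, 25/14, 31/14, 37/14, 43/14, 3.5.
f(13/14) = 1291/196, f(19/14) = 1867/196, f(25/14) = 2659/196, f(31/14) = 3667/196, f(37/14) = 4891/196, f(43/14) = 6331/196, f(3.5) = 40.75.
Sum = Δx · [f(13/14) + f(19/14) + f(25/14) + ...].
Sum ≈ 62.73980.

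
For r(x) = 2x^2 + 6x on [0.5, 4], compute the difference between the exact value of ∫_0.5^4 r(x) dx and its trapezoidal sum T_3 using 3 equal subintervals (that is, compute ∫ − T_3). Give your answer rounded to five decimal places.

Exact integral: ∫_0.5^4 r(x) dx ≈ 89.8333333.
T_3 ≈ 91.4212963.
Error ≈ 89.8333333 − 91.4212963 ≈ -1.58796.

-1.58796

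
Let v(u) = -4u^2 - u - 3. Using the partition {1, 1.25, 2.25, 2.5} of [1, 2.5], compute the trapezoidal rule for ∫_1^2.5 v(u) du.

-27.3125

Subinterval widths: 0.25, 1, 0.25.
v(1) = -8, v(1.25) = -10.5, v(2.25) = -25.5, v(2.5) = -30.5.
On each subinterval the trapezoid contributes (Δu_i/2)·[v(u_{i-1}) + v(u_i)].
Sum = -27.3125.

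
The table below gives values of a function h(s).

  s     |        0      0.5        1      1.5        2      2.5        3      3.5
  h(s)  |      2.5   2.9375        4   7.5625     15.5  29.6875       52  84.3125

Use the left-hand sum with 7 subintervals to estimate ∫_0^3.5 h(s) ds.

Δs = 0.5.
Sum = 0.5·[2.5 + 2.9375 + 4 + 7.5625 + 15.5 + 29.6875 + 52] = 57.09375.

57.09375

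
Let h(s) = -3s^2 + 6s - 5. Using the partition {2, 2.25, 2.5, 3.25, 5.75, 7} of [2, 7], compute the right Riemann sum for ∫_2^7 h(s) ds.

Subinterval widths: 0.25, 0.25, 0.75, 2.5, 1.25.
Right endpoints: 2.25, 2.5, 3.25, 5.75, 7.
h(2.25) = -6.6875, h(2.5) = -8.75, h(3.25) = -17.1875, h(5.75) = -69.6875, h(7) = -110.
Sum = Σ Δs_i · h(s_i).
Sum = -328.46875.

-328.46875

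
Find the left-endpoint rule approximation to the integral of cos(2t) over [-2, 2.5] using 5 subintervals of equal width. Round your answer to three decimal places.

-1.034

Δt = (2.5 − (-2))/5 = 0.9.
Left endpoints: -2, -1.1, -0.2, 0.7, 1.6.
f(-2) ≈ -0.654, f(-1.1) ≈ -0.589, f(-0.2) ≈ 0.921, f(0.7) ≈ 0.170, f(1.6) ≈ -0.998.
Sum = Δt · [f(-2) + f(-1.1) + f(-0.2) + f(0.7) + f(1.6)].
Sum ≈ -1.034.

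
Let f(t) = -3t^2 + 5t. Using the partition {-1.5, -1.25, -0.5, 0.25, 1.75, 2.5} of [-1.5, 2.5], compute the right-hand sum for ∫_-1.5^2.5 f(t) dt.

-9.71875

Subinterval widths: 0.25, 0.75, 0.75, 1.5, 0.75.
Right endpoints: -1.25, -0.5, 0.25, 1.75, 2.5.
f(-1.25) = -10.9375, f(-0.5) = -3.25, f(0.25) = 1.0625, f(1.75) = -0.4375, f(2.5) = -6.25.
Sum = Σ Δt_i · f(t_i).
Sum = -9.71875.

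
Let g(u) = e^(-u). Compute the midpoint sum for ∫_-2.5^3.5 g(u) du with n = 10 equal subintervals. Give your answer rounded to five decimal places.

Δu = (3.5 − (-2.5))/10 = 0.6.
Midpoints: -2.2, -1.6, -1, -0.4, 0.2, 0.8, 1.4, 2, 2.6, 3.2.
g(-2.2) ≈ 9.02501, g(-1.6) ≈ 4.95303, g(-1) ≈ 2.71828, g(-0.4) ≈ 1.49182, g(0.2) ≈ 0.81873, g(0.8) ≈ 0.44933, g(1.4) ≈ 0.24660, g(2) ≈ 0.13534, g(2.6) ≈ 0.07427, g(3.2) ≈ 0.04076.
Sum = Δu · [g(-2.2) + g(-1.6) + g(-1) + ...].
Sum ≈ 11.97191.

11.97191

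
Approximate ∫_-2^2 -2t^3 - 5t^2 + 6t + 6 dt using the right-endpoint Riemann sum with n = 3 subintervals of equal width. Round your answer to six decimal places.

Δt = (2 − (-2))/3 = 4/3.
Right endpoints: -2/3, 2/3, 2.
f(-2/3) = 10/27, f(2/3) = 194/27, f(2) = -18.
Sum = Δt · [f(-2/3) + f(2/3) + f(2)].
Sum ≈ -13.925926.

-13.925926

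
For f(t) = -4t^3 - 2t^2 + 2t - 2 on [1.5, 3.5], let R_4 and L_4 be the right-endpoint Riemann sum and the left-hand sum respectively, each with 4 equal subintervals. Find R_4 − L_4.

-87

R_4 = -211.5.
L_4 = -124.5.
R_4 − L_4 = -87.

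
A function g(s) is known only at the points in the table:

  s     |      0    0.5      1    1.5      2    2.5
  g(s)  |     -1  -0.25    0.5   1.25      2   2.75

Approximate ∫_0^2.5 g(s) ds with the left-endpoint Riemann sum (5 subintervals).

1.25

Δs = 0.5.
Sum = 0.5·[(-1) + (-0.25) + 0.5 + 1.25 + 2] = 1.25.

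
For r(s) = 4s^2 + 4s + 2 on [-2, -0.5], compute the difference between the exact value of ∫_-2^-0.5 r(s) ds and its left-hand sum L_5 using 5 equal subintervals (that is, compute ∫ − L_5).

Exact integral: ∫_-2^-0.5 r(s) ds = 6.
L_5 = 7.44.
Error = 6 − 7.44 = -1.44.

-1.44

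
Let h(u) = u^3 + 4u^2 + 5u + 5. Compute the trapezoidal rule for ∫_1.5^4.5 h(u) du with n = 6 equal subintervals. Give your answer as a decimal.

279.875

Δu = (4.5 − 1.5)/6 = 0.5.
h(1.5) = 24.875, h(2) = 39, h(2.5) = 58.125, h(3) = 83, h(3.5) = 114.375, h(4) = 153, h(4.5) = 199.625.
T_6 = (Δu/2)·[h(u_0) + 2h(u_1) + ... + 2h(u_{5}) + h(u_6)].
Sum = 279.875.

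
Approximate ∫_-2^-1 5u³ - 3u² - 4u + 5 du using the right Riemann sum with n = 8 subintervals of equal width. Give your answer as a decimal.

Δu = (-1 − (-2))/8 = 0.125.
Right endpoints: -1.875, -1.75, -1.625, -1.5, -1.375, -1.25, -1.125, -1.
f(-1.875) = -15875/512, f(-1.75) = -23.984375, f(-1.625) = -9153/512, f(-1.5) = -12.625, f(-1.375) = -4183/512, f(-1.25) = -4.453125, f(-1.125) = -725/512, f(-1) = 1.
Sum = Δu · [f(-1.875) + f(-1.75) + f(-1.625) + ...].
Sum = -12.31640625.

-12.31640625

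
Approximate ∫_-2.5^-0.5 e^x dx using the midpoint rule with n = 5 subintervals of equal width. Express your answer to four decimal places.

0.5210

Δx = (-0.5 − (-2.5))/5 = 0.4.
Midpoints: -2.3, -1.9, -1.5, -1.1, -0.7.
f(-2.3) ≈ 0.1003, f(-1.9) ≈ 0.1496, f(-1.5) ≈ 0.2231, f(-1.1) ≈ 0.3329, f(-0.7) ≈ 0.4966.
Sum = Δx · [f(-2.3) + f(-1.9) + f(-1.5) + f(-1.1) + f(-0.7)].
Sum ≈ 0.5210.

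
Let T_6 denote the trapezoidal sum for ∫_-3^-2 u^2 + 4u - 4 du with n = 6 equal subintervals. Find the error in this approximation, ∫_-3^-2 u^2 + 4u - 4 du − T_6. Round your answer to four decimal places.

-0.0046

Exact integral: ∫_-3^-2 f(u) du ≈ -7.666667.
T_6 ≈ -7.662037.
Error ≈ -7.666667 − (-7.662037) ≈ -0.0046.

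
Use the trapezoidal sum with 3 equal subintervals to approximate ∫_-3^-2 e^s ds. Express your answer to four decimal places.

0.0863

Δs = (-2 − (-3))/3 = 1/3.
f(-3) ≈ 0.0498, f(-8/3) ≈ 0.0695, f(-7/3) ≈ 0.0970, f(-2) ≈ 0.1353.
T_3 = (Δs/2)·[f(s_0) + 2f(s_1) + 2f(s_2) + f(s_3)].
Sum ≈ 0.0863.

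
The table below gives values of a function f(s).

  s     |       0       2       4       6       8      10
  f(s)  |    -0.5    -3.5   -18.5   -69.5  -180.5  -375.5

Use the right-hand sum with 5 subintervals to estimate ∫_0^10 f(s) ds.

-1295

Δs = 2.
Sum = 2·[(-3.5) + (-18.5) + (-69.5) + (-180.5) + (-375.5)] = -1295.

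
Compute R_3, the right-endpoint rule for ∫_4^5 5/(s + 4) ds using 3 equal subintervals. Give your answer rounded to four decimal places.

Δs = (5 − 4)/3 = 1/3.
Right endpoints: 13/3, 14/3, 5.
f(13/3) = 0.6, f(14/3) = 15/26, f(5) = 5/9.
Sum = Δs · [f(13/3) + f(14/3) + f(5)].
Sum ≈ 0.5775.

0.5775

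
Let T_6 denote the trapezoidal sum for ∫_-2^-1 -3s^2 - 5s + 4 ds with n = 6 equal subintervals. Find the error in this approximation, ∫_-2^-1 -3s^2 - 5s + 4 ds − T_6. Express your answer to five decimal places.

0.01389

Exact integral: ∫_-2^-1 f(s) ds = 4.5.
T_6 ≈ 4.4861111.
Error ≈ 4.5 − 4.4861111 ≈ 0.01389.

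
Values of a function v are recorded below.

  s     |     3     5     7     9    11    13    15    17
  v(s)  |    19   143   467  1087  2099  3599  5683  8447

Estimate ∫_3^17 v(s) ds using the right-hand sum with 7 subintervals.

Δs = 2.
Sum = 2·[143 + 467 + 1087 + 2099 + 3599 + 5683 + 8447] = 43050.

43050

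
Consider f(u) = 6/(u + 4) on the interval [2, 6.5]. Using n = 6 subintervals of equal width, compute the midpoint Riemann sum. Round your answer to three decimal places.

Δu = (6.5 − 2)/6 = 0.75.
Midpoints: 2.375, 3.125, 3.875, 4.625, 5.375, 6.125.
f(2.375) = 16/17, f(3.125) = 16/19, f(3.875) = 16/21, f(4.625) = 16/23, f(5.375) = 0.64, f(6.125) = 16/27.
Sum = Δu · [f(2.375) + f(3.125) + f(3.875) + ...].
Sum ≈ 3.355.

3.355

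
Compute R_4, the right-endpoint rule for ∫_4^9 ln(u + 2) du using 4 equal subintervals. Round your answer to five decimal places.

Δu = (9 − 4)/4 = 1.25.
Right endpoints: 5.25, 6.5, 7.75, 9.
f(5.25) ≈ 1.98100, f(6.5) ≈ 2.14007, f(7.75) ≈ 2.27727, f(9) ≈ 2.39790.
Sum = Δu · [f(5.25) + f(6.5) + f(7.75) + f(9)].
Sum ≈ 10.99529.

10.99529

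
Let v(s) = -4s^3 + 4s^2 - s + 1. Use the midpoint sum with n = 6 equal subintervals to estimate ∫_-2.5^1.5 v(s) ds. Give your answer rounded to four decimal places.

Δs = (1.5 − (-2.5))/6 = 2/3.
Midpoints: -13/6, -1.5, -5/6, -1/6, 0.5, 7/6.
v(-13/6) = 1691/27, v(-1.5) = 25, v(-5/6) = 187/27, v(-1/6) = 35/27, v(0.5) = 1, v(7/6) = -29/27.
Sum = Δs · [v(-13/6) + v(-1.5) + v(-5/6) + ...].
Sum ≈ 63.8519.

63.8519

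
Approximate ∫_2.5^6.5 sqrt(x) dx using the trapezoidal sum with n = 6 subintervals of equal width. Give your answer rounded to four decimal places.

8.4082

Δx = (6.5 − 2.5)/6 = 2/3.
f(2.5) ≈ 1.5811, f(19/6) ≈ 1.7795, f(23/6) ≈ 1.9579, f(4.5) ≈ 2.1213, f(31/6) ≈ 2.2730, f(35/6) ≈ 2.4152, f(6.5) ≈ 2.5495.
T_6 = (Δx/2)·[f(x_0) + 2f(x_1) + ... + 2f(x_{5}) + f(x_6)].
Sum ≈ 8.4082.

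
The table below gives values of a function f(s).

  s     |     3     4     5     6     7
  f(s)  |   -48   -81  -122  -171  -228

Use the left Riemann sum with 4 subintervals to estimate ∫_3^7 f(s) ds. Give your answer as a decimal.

-422

Δs = 1.
Sum = 1·[(-48) + (-81) + (-122) + (-171)] = -422.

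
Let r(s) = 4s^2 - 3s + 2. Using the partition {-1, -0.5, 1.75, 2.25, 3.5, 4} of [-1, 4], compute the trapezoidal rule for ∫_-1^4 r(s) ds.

83.3125

Subinterval widths: 0.5, 2.25, 0.5, 1.25, 0.5.
r(-1) = 9, r(-0.5) = 4.5, r(1.75) = 9, r(2.25) = 15.5, r(3.5) = 40.5, r(4) = 54.
On each subinterval the trapezoid contributes (Δs_i/2)·[r(s_{i-1}) + r(s_i)].
Sum = 83.3125.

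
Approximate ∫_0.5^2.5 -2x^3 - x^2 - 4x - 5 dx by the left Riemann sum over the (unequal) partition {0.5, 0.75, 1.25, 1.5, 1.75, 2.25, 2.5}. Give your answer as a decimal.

-38.796875

Subinterval widths: 0.25, 0.5, 0.25, 0.25, 0.5, 0.25.
Left endpoints: 0.5, 0.75, 1.25, 1.5, 1.75, 2.25.
f(0.5) = -7.5, f(0.75) = -9.40625, f(1.25) = -15.46875, f(1.5) = -20, f(1.75) = -25.78125, f(2.25) = -41.84375.
Sum = Σ Δx_i · f(x_i).
Sum = -38.796875.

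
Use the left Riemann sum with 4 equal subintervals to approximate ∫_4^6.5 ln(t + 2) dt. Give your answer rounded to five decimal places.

4.82957

Δt = (6.5 − 4)/4 = 0.625.
Left endpoints: 4, 4.625, 5.25, 5.875.
f(4) ≈ 1.79176, f(4.625) ≈ 1.89085, f(5.25) ≈ 1.98100, f(5.875) ≈ 2.06369.
Sum = Δt · [f(4) + f(4.625) + f(5.25) + f(5.875)].
Sum ≈ 4.82957.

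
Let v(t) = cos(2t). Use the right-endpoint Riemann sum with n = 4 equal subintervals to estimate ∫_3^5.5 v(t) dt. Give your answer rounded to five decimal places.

-0.61078

Δt = (5.5 − 3)/4 = 0.625.
Right endpoints: 3.625, 4.25, 4.875, 5.5.
v(3.625) ≈ 0.56792, v(4.25) ≈ -0.60201, v(4.875) ≈ -0.94758, v(5.5) ≈ 0.00443.
Sum = Δt · [v(3.625) + v(4.25) + v(4.875) + v(5.5)].
Sum ≈ -0.61078.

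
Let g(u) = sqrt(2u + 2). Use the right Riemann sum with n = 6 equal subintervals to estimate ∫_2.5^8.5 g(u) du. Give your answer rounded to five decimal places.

Δu = (8.5 − 2.5)/6 = 1.
Right endpoints: 3.5, 4.5, 5.5, 6.5, 7.5, 8.5.
g(3.5) ≈ 3.00000, g(4.5) ≈ 3.31662, g(5.5) ≈ 3.60555, g(6.5) ≈ 3.87298, g(7.5) ≈ 4.12311, g(8.5) ≈ 4.35890.
Sum = Δu · [g(3.5) + g(4.5) + g(5.5) + ...].
Sum ≈ 22.27716.

22.27716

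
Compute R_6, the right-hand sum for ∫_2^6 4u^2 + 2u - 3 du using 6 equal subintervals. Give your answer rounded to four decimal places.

Δu = (6 − 2)/6 = 2/3.
Right endpoints: 8/3, 10/3, 4, 14/3, 16/3, 6.
f(8/3) = 277/9, f(10/3) = 433/9, f(4) = 69, f(14/3) = 841/9, f(16/3) = 1093/9, f(6) = 153.
Sum = Δu · [f(8/3) + f(10/3) + f(4) + ...].
Sum ≈ 343.8519.

343.8519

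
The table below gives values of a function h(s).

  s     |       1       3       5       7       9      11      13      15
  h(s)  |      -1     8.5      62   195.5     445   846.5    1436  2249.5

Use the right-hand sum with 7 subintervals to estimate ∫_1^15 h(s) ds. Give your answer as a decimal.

Δs = 2.
Sum = 2·[8.5 + 62 + 195.5 + 445 + 846.5 + 1436 + 2249.5] = 10486.

10486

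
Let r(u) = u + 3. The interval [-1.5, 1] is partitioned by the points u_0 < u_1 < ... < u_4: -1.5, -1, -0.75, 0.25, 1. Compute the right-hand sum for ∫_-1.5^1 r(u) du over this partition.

Subinterval widths: 0.5, 0.25, 1, 0.75.
Right endpoints: -1, -0.75, 0.25, 1.
r(-1) = 2, r(-0.75) = 2.25, r(0.25) = 3.25, r(1) = 4.
Sum = Σ Δu_i · r(u_i).
Sum = 7.8125.

7.8125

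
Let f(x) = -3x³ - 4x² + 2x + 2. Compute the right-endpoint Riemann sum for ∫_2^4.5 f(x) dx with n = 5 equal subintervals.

Δx = (4.5 − 2)/5 = 0.5.
Right endpoints: 2.5, 3, 3.5, 4, 4.5.
f(2.5) = -64.875, f(3) = -109, f(3.5) = -168.625, f(4) = -246, f(4.5) = -343.375.
Sum = Δx · [f(2.5) + f(3) + f(3.5) + f(4) + f(4.5)].
Sum = -465.9375.

-465.9375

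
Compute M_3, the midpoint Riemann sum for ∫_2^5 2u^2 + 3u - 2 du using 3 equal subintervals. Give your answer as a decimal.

Δu = (5 − 2)/3 = 1.
Midpoints: 2.5, 3.5, 4.5.
f(2.5) = 18, f(3.5) = 33, f(4.5) = 52.
Sum = Δu · [f(2.5) + f(3.5) + f(4.5)].
Sum = 103.

103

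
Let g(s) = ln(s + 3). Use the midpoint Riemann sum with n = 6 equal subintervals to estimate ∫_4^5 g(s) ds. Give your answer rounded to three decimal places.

2.014

Δs = (5 − 4)/6 = 1/6.
Midpoints: 49/12, 4.25, 53/12, 55/12, 4.75, 59/12.
g(49/12) ≈ 1.958, g(4.25) ≈ 1.981, g(53/12) ≈ 2.004, g(55/12) ≈ 2.026, g(4.75) ≈ 2.048, g(59/12) ≈ 2.069.
Sum = Δs · [g(49/12) + g(4.25) + g(53/12) + ...].
Sum ≈ 2.014.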